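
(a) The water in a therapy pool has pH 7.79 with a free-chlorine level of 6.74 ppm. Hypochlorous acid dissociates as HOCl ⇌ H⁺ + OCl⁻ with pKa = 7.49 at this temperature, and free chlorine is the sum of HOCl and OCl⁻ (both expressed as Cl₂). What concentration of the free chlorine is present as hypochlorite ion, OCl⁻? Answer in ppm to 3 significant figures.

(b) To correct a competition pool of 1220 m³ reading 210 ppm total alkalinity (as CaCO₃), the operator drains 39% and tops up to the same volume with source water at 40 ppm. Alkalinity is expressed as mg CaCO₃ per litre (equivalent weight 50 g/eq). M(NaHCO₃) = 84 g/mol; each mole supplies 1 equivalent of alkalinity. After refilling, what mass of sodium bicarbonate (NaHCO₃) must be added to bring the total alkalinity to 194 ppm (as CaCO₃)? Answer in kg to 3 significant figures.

(a) 4.49 ppm; (b) 103 kg

(a) [OCl⁻]/[HOCl] = 10^(pH − pKa) = 10^(7.79 − 7.49) = 10^0.30 = 1.995.
(a) Fraction as HOCl = 1 / (1 + 1.995) = 0.3339.
(a) OCl⁻ = (1 − 0.3339) × 6.74 ppm = 4.49 ppm.

(b) Volume: 1220 m³ = 1,220,000 L.
(b) After draining 39% and refilling: 210 × 0.61 + 40 × 0.39 = 143.7 ppm.
(b) Deficit to target: 194 − 143.7 = 50.3 mg/L.
(b) As CaCO₃: 50.3 mg/L × 1,220,000 L = 61,370 g; ÷ 50 g/eq ÷ 1 = 1227 mol NaHCO₃.
(b) Mass: 1227 × 84 = 103,100 g.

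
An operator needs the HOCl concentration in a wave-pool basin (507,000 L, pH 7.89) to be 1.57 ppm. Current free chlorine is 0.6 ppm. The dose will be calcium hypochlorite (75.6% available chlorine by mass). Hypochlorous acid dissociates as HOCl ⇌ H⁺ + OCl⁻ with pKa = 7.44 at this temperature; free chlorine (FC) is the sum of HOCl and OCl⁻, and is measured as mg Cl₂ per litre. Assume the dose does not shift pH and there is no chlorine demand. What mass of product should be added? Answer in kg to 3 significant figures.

3.62 kg

[OCl⁻]/[HOCl] = 10^(pH − pKa) = 10^(7.89 − 7.44) = 2.818; fraction as HOCl = 1/(1 + 2.818) = 0.2619.
Free chlorine required for 1.57 ppm HOCl: 1.57 / 0.2619 = 5.995 ppm.
FC to add: 5.995 − 0.6 = 5.395 mg/L as Cl₂.
Cl₂ equivalent: 5.395 mg/L × 507,000 L = 2735 g.
Product at 75.6% available Cl: 2735 / 0.756 = 3618 g.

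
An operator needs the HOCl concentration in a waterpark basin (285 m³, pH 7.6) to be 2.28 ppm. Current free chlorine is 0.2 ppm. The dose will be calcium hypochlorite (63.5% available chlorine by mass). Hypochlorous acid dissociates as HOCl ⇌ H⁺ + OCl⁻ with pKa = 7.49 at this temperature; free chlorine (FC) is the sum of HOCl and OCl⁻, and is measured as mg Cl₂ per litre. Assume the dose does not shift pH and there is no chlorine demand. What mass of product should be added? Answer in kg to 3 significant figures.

Volume: 285 m³ = 285,000 L.
[OCl⁻]/[HOCl] = 10^(pH − pKa) = 10^(7.6 − 7.49) = 1.288; fraction as HOCl = 1/(1 + 1.288) = 0.437.
Free chlorine required for 2.28 ppm HOCl: 2.28 / 0.437 = 5.217 ppm.
FC to add: 5.217 − 0.2 = 5.017 mg/L as Cl₂.
Cl₂ equivalent: 5.017 mg/L × 285,000 L = 1430 g.
Product at 63.5% available Cl: 1430 / 0.635 = 2252 g.

2.25 kg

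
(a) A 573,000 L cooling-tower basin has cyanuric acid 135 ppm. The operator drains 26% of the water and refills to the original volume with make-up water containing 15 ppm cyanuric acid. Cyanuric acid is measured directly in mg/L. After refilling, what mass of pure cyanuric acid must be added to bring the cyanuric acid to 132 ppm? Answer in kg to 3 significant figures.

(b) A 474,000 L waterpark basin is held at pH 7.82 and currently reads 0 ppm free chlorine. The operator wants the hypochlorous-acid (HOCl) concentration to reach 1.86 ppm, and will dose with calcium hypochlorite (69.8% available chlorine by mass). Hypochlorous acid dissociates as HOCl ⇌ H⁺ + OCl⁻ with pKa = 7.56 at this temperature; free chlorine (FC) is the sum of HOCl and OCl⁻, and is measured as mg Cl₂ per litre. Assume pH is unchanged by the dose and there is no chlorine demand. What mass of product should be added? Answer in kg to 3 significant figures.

(a) After draining 26% and refilling: 135 × 0.74 + 15 × 0.26 = 103.8 ppm.
(a) Deficit to target: 132 − 103.8 = 28.2 mg/L.
(a) Mass: 28.2 mg/L × 573,000 L = 16,160 g cyanuric acid.

(b) [OCl⁻]/[HOCl] = 10^(pH − pKa) = 10^(7.82 − 7.56) = 1.82; fraction as HOCl = 1/(1 + 1.82) = 0.3546.
(b) Free chlorine required for 1.86 ppm HOCl: 1.86 / 0.3546 = 5.245 ppm.
(b) FC to add: 5.245 − 0 = 5.245 mg/L as Cl₂.
(b) Cl₂ equivalent: 5.245 mg/L × 474,000 L = 2486 g.
(b) Product at 69.8% available Cl: 2486 / 0.698 = 3562 g.

(a) 16.2 kg; (b) 3.56 kg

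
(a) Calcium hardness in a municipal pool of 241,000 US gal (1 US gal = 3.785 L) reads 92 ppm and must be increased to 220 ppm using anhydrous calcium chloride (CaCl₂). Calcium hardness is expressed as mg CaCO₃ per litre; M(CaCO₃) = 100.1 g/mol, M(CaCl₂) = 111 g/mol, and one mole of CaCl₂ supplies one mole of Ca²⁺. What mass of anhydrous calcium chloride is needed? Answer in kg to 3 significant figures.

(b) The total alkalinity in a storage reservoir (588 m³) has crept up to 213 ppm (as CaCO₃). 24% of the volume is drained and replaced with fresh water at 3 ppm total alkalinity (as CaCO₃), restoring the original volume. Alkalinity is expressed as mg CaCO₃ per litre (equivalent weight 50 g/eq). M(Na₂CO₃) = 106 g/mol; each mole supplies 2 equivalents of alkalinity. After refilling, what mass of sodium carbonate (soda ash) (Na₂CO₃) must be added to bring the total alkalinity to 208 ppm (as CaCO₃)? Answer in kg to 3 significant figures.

(a) Volume: 241,000 US gal × 3.785 L/gal = 912,185 L.
(a) Hardness to add: (220 − 92) = 128 mg/L as CaCO₃ × 912,185 L = 116,800 g as CaCO₃.
(a) Moles of Ca²⁺ (1 mol Ca²⁺ ≡ 1 mol CaCO₃): 116,800 / 100.1 g/mol = 1166 mol.
(a) Mass of CaCl₂: 1166 × 111 = 129,500 g.

(b) Volume: 588 m³ = 588,000 L.
(b) After draining 24% and refilling: 213 × 0.76 + 3 × 0.24 = 162.6 ppm.
(b) Deficit to target: 208 − 162.6 = 45.4 mg/L.
(b) As CaCO₃: 45.4 mg/L × 588,000 L = 26,700 g; ÷ 50 g/eq ÷ 2 = 267 mol Na₂CO₃.
(b) Mass: 267 × 106 = 28,300 g.

(a) 129 kg; (b) 28.3 kg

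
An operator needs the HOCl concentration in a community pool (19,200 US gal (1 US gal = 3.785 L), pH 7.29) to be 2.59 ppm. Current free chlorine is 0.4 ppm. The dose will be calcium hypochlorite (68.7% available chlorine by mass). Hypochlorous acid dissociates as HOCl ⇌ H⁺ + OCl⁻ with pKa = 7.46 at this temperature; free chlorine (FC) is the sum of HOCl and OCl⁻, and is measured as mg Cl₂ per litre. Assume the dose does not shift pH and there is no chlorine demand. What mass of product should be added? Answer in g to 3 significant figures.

417 g

Volume: 19,200 US gal × 3.785 L/gal = 72,672 L.
[OCl⁻]/[HOCl] = 10^(pH − pKa) = 10^(7.29 − 7.46) = 0.6761; fraction as HOCl = 1/(1 + 0.6761) = 0.5966.
Free chlorine required for 2.59 ppm HOCl: 2.59 / 0.5966 = 4.341 ppm.
FC to add: 4.341 − 0.4 = 3.941 mg/L as Cl₂.
Cl₂ equivalent: 3.941 mg/L × 72,672 L = 286.4 g.
Product at 68.7% available Cl: 286.4 / 0.687 = 416.9 g.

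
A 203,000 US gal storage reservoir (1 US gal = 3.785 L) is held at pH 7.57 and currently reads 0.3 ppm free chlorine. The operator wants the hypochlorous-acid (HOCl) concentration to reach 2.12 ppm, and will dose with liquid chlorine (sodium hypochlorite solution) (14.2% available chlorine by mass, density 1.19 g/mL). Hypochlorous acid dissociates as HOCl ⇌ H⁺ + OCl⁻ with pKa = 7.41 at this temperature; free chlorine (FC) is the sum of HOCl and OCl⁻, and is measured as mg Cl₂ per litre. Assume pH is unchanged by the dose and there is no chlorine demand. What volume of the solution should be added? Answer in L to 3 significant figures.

22.2 L

Volume: 203,000 US gal × 3.785 L/gal = 768,355 L.
[OCl⁻]/[HOCl] = 10^(pH − pKa) = 10^(7.57 − 7.41) = 1.445; fraction as HOCl = 1/(1 + 1.445) = 0.4089.
Free chlorine required for 2.12 ppm HOCl: 2.12 / 0.4089 = 5.184 ppm.
FC to add: 5.184 − 0.3 = 4.884 mg/L as Cl₂.
Cl₂ equivalent: 4.884 mg/L × 768,355 L = 3753 g.
Product at 14.2% available Cl: 3753 / 0.142 = 26,430 g.
Volume: 26,430 g ÷ 1.19 g/mL = 22,210 mL.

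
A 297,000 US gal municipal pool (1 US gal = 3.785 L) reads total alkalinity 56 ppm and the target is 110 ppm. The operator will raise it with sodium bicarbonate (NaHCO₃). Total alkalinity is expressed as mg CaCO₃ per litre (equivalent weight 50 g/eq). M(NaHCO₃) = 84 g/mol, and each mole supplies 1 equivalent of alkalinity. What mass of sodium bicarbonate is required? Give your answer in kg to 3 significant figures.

102 kg

Volume: 297,000 US gal × 3.785 L/gal = 1,124,145 L.
Alkalinity to add: (110 − 56) = 54 mg/L as CaCO₃ × 1,124,145 L = 60,700 g as CaCO₃.
Equivalents: 60,700 g ÷ 50 g/eq = 1214 eq.
NaHCO₃ supplies 1 eq per mole → 1214 mol.
Mass: 1214 mol × 84 g/mol = 102,000 g.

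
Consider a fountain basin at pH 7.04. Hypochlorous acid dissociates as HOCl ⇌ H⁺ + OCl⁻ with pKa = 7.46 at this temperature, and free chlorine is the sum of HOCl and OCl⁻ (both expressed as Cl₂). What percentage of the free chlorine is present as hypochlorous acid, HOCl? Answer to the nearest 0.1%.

[OCl⁻]/[HOCl] = 10^(pH − pKa) = 10^(7.04 − 7.46) = 10^-0.42 = 0.3802.
Fraction as HOCl = 1 / (1 + 0.3802) = 0.7245.

72.5%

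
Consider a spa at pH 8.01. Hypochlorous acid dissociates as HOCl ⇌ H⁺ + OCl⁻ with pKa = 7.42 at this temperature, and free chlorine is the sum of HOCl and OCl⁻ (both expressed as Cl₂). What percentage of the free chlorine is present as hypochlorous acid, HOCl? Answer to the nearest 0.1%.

20.4%

[OCl⁻]/[HOCl] = 10^(pH − pKa) = 10^(8.01 − 7.42) = 10^0.59 = 3.89.
Fraction as HOCl = 1 / (1 + 3.89) = 0.2045.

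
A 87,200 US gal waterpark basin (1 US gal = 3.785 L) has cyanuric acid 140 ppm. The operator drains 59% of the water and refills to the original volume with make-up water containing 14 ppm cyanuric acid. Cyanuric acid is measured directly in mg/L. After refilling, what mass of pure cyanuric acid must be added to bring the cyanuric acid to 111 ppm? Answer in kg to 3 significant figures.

15.0 kg

Volume: 87,200 US gal × 3.785 L/gal = 330,052 L.
After draining 59% and refilling: 140 × 0.41 + 14 × 0.59 = 65.66 ppm.
Deficit to target: 111 − 65.66 = 45.34 mg/L.
Mass: 45.34 mg/L × 330,052 L = 14,960 g cyanuric acid.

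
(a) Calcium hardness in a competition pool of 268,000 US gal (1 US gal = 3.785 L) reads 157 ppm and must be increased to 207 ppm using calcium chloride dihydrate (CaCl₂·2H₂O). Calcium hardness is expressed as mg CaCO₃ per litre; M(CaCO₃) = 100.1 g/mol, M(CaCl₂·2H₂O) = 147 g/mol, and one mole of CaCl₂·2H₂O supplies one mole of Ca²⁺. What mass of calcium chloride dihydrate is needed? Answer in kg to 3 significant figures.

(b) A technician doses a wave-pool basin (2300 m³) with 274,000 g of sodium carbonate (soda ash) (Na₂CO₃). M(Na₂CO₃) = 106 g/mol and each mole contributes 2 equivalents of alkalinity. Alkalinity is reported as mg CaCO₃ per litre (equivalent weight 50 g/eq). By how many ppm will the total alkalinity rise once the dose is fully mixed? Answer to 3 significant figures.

(a) Volume: 268,000 US gal × 3.785 L/gal = 1,014,380 L.
(a) Hardness to add: (207 − 157) = 50 mg/L as CaCO₃ × 1,014,380 L = 50,720 g as CaCO₃.
(a) Moles of Ca²⁺ (1 mol Ca²⁺ ≡ 1 mol CaCO₃): 50,720 / 100.1 g/mol = 506.7 mol.
(a) Mass of CaCl₂·2H₂O: 506.7 × 147 = 74,480 g.

(b) Volume: 2300 m³ = 2,300,000 L.
(b) Moles of Na₂CO₃: 274,000 g ÷ 106 g/mol = 2585 mol → 5170 eq of alkalinity.
(b) As CaCO₃: 5170 eq × 50 g/eq = 258,500 g.
(b) Rise: 258,500 g / 2,300,000 L × 1000 = 112.4 mg/L.

(a) 74.5 kg; (b) 112 ppm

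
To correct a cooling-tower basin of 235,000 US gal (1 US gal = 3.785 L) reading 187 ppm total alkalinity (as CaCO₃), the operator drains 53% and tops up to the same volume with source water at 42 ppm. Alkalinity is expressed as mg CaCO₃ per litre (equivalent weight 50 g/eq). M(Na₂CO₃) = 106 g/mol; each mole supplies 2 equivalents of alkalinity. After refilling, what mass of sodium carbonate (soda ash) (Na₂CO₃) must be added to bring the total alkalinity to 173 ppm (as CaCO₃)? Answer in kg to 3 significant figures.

Volume: 235,000 US gal × 3.785 L/gal = 889,475 L.
After draining 53% and refilling: 187 × 0.47 + 42 × 0.53 = 110.15 ppm.
Deficit to target: 173 − 110.15 = 62.85 mg/L.
As CaCO₃: 62.85 mg/L × 889,475 L = 55,900 g; ÷ 50 g/eq ÷ 2 = 559 mol Na₂CO₃.
Mass: 559 × 106 = 59,260 g.

59.3 kg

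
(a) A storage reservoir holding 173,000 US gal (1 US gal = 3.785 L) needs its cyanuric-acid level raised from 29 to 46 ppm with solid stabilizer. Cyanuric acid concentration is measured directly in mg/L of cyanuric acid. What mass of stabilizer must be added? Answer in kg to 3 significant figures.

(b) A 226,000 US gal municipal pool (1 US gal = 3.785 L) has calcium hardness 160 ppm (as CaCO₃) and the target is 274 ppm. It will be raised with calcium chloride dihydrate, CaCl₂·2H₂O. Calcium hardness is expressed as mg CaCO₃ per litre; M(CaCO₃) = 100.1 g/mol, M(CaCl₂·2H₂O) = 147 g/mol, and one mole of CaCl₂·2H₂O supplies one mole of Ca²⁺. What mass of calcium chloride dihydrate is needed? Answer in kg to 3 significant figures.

(a) Volume: 173,000 US gal × 3.785 L/gal = 654,805 L.
(a) CYA to add: (46 − 29) = 17 mg/L × 654,805 L = 11,130 g cyanuric acid.

(b) Volume: 226,000 US gal × 3.785 L/gal = 855,410 L.
(b) Hardness to add: (274 − 160) = 114 mg/L as CaCO₃ × 855,410 L = 97,520 g as CaCO₃.
(b) Moles of Ca²⁺ (1 mol Ca²⁺ ≡ 1 mol CaCO₃): 97,520 / 100.1 g/mol = 974.2 mol.
(b) Mass of CaCl₂·2H₂O: 974.2 × 147 = 143,200 g.

(a) 11.1 kg; (b) 143 kg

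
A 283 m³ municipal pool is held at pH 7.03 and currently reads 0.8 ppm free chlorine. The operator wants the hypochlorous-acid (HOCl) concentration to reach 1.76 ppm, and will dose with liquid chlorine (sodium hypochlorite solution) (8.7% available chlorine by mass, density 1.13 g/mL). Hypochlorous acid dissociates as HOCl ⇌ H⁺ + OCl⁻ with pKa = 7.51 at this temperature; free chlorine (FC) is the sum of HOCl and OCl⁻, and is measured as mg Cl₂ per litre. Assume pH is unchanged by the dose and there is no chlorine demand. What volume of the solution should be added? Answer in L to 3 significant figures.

Volume: 283 m³ = 283,000 L.
[OCl⁻]/[HOCl] = 10^(pH − pKa) = 10^(7.03 − 7.51) = 0.3311; fraction as HOCl = 1/(1 + 0.3311) = 0.7512.
Free chlorine required for 1.76 ppm HOCl: 1.76 / 0.7512 = 2.343 ppm.
FC to add: 2.343 − 0.8 = 1.543 mg/L as Cl₂.
Cl₂ equivalent: 1.543 mg/L × 283,000 L = 436.6 g.
Product at 8.7% available Cl: 436.6 / 0.087 = 5019 g.
Volume: 5019 g ÷ 1.13 g/mL = 4441 mL.

4.44 L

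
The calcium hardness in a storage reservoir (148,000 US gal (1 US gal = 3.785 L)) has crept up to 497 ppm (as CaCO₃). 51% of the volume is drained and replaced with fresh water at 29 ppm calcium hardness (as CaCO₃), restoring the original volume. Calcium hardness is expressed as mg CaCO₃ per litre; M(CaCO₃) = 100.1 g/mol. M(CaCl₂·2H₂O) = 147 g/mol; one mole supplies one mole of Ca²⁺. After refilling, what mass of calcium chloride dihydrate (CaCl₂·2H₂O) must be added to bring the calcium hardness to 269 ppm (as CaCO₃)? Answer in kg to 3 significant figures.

8.79 kg

Volume: 148,000 US gal × 3.785 L/gal = 560,180 L.
After draining 51% and refilling: 497 × 0.49 + 29 × 0.51 = 258.32 ppm.
Deficit to target: 269 − 258.32 = 10.68 mg/L.
As CaCO₃: 10.68 mg/L × 560,180 L = 5983 g; ÷ 100.1 = 59.77 mol Ca²⁺.
Mass: 59.77 × 147 = 8786 g.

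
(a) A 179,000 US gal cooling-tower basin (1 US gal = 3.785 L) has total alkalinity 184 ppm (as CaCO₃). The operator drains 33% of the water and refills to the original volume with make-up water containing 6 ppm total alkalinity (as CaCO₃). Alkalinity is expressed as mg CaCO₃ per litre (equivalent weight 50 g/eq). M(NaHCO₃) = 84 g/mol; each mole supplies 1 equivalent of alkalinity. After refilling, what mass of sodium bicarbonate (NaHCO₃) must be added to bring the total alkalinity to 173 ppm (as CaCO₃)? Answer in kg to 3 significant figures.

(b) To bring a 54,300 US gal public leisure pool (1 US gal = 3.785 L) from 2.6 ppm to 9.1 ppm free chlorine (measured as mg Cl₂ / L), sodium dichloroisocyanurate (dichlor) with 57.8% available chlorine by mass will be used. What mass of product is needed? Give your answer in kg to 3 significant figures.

(a) Volume: 179,000 US gal × 3.785 L/gal = 677,515 L.
(a) After draining 33% and refilling: 184 × 0.67 + 6 × 0.33 = 125.26 ppm.
(a) Deficit to target: 173 − 125.26 = 47.74 mg/L.
(a) As CaCO₃: 47.74 mg/L × 677,515 L = 32,340 g; ÷ 50 g/eq ÷ 1 = 646.9 mol NaHCO₃.
(a) Mass: 646.9 × 84 = 54,340 g.

(b) Volume: 54,300 US gal × 3.785 L/gal = 205,526 L.
(b) Chlorine deficit: 9.1 − 2.6 = 6.5 ppm = 6.5 mg/L as Cl₂.
(b) Cl₂ equivalent needed: 6.5 mg/L × 205,526 L = 1,336,000 mg = 1336 g.
(b) Product at 57.8% available chlorine: 1336 / 0.578 = 2311 g.

(a) 54.3 kg; (b) 2.31 kg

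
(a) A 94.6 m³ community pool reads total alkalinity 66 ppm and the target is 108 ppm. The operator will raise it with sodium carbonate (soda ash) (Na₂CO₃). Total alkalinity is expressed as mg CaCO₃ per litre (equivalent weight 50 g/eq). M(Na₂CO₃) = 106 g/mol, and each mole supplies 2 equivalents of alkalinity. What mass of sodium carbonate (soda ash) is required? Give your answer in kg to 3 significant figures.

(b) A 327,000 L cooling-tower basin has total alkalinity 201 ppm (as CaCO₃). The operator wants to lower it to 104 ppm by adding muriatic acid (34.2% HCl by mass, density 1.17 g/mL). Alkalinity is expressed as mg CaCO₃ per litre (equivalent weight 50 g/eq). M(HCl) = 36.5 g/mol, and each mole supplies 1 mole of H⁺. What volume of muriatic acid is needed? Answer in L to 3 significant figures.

(a) 4.21 kg; (b) 57.9 L

(a) Volume: 94.6 m³ = 94,600 L.
(a) Alkalinity to add: (108 − 66) = 42 mg/L as CaCO₃ × 94,600 L = 3973 g as CaCO₃.
(a) Equivalents: 3973 g ÷ 50 g/eq = 79.46 eq.
(a) Each mole of Na₂CO₃ supplies 2 eq, so 79.46 / 2 = 39.73 mol.
(a) Mass: 39.73 mol × 106 g/mol = 4212 g.

(b) Alkalinity to neutralize: (201 − 104) = 97 mg/L as CaCO₃ × 327,000 L = 31,720 g as CaCO₃.
(b) Equivalents of H⁺ required: 31,720 ÷ 50 g/eq = 634.4 eq = 634.4 mol HCl.
(b) Mass of HCl: 634.4 × 36.5 = 23,150 g.
(b) Mass of 34.2% solution: 23,150 / 0.342 = 67,700 g.
(b) Volume: 67,700 g ÷ 1.17 g/mL = 57,870 mL.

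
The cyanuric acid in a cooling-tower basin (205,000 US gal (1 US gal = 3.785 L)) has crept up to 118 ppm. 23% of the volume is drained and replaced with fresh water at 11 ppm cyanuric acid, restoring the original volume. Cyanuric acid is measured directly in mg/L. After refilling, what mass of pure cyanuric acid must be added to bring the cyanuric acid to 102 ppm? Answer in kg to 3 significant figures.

6.68 kg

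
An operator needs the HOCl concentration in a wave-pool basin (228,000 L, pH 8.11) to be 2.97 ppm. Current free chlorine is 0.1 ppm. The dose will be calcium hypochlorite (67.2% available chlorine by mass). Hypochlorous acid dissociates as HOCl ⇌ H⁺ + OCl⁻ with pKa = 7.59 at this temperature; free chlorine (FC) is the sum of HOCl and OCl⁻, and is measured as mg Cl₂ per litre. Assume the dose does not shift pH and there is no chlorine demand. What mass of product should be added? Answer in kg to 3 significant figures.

4.31 kg

[OCl⁻]/[HOCl] = 10^(pH − pKa) = 10^(8.11 − 7.59) = 3.311; fraction as HOCl = 1/(1 + 3.311) = 0.2319.
Free chlorine required for 2.97 ppm HOCl: 2.97 / 0.2319 = 12.8 ppm.
FC to add: 12.8 − 0.1 = 12.7 mg/L as Cl₂.
Cl₂ equivalent: 12.7 mg/L × 228,000 L = 2897 g.
Product at 67.2% available Cl: 2897 / 0.672 = 4310 g.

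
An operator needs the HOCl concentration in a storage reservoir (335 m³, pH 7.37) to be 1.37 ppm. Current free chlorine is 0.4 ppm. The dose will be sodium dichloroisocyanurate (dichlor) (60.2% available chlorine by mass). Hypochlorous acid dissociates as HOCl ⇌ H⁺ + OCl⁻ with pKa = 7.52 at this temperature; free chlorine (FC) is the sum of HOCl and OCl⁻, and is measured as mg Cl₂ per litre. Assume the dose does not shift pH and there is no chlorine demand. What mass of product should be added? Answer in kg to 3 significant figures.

Volume: 335 m³ = 335,000 L.
[OCl⁻]/[HOCl] = 10^(pH − pKa) = 10^(7.37 − 7.52) = 0.7079; fraction as HOCl = 1/(1 + 0.7079) = 0.5855.
Free chlorine required for 1.37 ppm HOCl: 1.37 / 0.5855 = 2.34 ppm.
FC to add: 2.34 − 0.4 = 1.94 mg/L as Cl₂.
Cl₂ equivalent: 1.94 mg/L × 335,000 L = 649.9 g.
Product at 60.2% available Cl: 649.9 / 0.602 = 1080 g.

1.08 kg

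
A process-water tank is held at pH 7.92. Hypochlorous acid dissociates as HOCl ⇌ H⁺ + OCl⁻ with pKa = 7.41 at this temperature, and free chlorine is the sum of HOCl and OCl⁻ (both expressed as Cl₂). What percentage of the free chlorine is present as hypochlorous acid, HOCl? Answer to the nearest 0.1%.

[OCl⁻]/[HOCl] = 10^(pH − pKa) = 10^(7.92 − 7.41) = 10^0.51 = 3.236.
Fraction as HOCl = 1 / (1 + 3.236) = 0.2361.

23.6%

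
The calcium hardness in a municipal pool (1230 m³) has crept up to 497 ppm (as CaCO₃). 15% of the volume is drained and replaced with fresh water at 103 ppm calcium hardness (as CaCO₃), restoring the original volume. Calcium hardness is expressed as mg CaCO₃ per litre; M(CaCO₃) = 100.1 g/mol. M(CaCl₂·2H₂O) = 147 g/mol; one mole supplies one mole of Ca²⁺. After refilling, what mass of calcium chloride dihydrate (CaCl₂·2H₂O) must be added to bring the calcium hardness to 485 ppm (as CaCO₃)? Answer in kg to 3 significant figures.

Volume: 1230 m³ = 1,230,000 L.
After draining 15% and refilling: 497 × 0.85 + 103 × 0.15 = 437.9 ppm.
Deficit to target: 485 − 437.9 = 47.1 mg/L.
As CaCO₃: 47.1 mg/L × 1,230,000 L = 57,930 g; ÷ 100.1 = 578.8 mol Ca²⁺.
Mass: 578.8 × 147 = 85,080 g.

85.1 kg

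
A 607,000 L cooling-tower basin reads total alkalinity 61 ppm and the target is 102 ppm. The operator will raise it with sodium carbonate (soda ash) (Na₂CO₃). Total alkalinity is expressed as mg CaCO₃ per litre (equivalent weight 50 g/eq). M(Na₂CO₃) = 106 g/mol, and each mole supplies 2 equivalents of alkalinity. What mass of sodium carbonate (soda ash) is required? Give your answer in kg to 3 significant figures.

Alkalinity to add: (102 − 61) = 41 mg/L as CaCO₃ × 607,000 L = 24,890 g as CaCO₃.
Equivalents: 24,890 g ÷ 50 g/eq = 497.7 eq.
Each mole of Na₂CO₃ supplies 2 eq, so 497.7 / 2 = 248.9 mol.
Mass: 248.9 mol × 106 g/mol = 26,380 g.

26.4 kg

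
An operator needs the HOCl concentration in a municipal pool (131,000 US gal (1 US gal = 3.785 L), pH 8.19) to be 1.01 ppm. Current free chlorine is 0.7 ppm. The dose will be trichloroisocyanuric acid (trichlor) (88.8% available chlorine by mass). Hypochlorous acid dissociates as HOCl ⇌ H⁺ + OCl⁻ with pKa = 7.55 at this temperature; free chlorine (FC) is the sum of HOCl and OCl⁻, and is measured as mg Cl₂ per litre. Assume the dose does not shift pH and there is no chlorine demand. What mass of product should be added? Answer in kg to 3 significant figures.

2.63 kg

Volume: 131,000 US gal × 3.785 L/gal = 495,835 L.
[OCl⁻]/[HOCl] = 10^(pH − pKa) = 10^(8.19 − 7.55) = 4.365; fraction as HOCl = 1/(1 + 4.365) = 0.1864.
Free chlorine required for 1.01 ppm HOCl: 1.01 / 0.1864 = 5.419 ppm.
FC to add: 5.419 − 0.7 = 4.719 mg/L as Cl₂.
Cl₂ equivalent: 4.719 mg/L × 495,835 L = 2340 g.
Product at 88.8% available Cl: 2340 / 0.888 = 2635 g.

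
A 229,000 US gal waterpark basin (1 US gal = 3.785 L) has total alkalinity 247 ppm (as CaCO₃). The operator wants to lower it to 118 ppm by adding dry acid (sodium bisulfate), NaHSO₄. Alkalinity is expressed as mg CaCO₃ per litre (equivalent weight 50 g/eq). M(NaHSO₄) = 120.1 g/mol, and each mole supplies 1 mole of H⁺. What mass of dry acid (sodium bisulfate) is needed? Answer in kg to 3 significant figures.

Volume: 229,000 US gal × 3.785 L/gal = 866,765 L.
Alkalinity to neutralize: (247 − 118) = 129 mg/L as CaCO₃ × 866,765 L = 111,800 g as CaCO₃.
Equivalents of H⁺ required: 111,800 ÷ 50 g/eq = 2236 eq = 2236 mol NaHSO₄.
Mass of NaHSO₄: 2236 × 120.1 = 268,600 g.

269 kg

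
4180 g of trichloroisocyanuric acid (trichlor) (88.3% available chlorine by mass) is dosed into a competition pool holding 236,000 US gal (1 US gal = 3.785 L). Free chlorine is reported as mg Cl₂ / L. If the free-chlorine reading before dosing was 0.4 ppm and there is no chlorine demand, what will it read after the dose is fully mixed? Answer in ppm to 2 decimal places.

4.53 ppm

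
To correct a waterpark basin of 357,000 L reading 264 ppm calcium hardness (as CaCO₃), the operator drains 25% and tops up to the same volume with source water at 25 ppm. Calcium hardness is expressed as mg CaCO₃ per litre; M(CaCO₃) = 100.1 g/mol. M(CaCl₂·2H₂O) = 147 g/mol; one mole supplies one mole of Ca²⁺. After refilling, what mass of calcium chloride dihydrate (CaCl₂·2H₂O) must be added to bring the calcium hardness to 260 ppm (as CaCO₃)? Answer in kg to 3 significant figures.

29.2 kg

After draining 25% and refilling: 264 × 0.75 + 25 × 0.25 = 204.25 ppm.
Deficit to target: 260 − 204.25 = 55.75 mg/L.
As CaCO₃: 55.75 mg/L × 357,000 L = 19,900 g; ÷ 100.1 = 198.8 mol Ca²⁺.
Mass: 198.8 × 147 = 29,230 g.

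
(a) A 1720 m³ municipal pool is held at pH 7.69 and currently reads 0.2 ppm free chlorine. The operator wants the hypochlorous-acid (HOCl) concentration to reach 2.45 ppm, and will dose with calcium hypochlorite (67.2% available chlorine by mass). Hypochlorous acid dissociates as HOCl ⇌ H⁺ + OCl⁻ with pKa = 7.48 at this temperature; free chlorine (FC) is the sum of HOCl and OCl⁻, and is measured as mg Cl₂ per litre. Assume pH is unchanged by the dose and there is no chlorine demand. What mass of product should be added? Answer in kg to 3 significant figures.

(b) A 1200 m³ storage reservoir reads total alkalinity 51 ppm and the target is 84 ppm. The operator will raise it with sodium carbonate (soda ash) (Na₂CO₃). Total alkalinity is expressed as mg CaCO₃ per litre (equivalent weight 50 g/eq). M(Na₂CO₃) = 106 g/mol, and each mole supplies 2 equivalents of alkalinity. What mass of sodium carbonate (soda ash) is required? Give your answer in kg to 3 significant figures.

(a) Volume: 1720 m³ = 1,720,000 L.
(a) [OCl⁻]/[HOCl] = 10^(pH − pKa) = 10^(7.69 − 7.48) = 1.622; fraction as HOCl = 1/(1 + 1.622) = 0.3814.
(a) Free chlorine required for 2.45 ppm HOCl: 2.45 / 0.3814 = 6.423 ppm.
(a) FC to add: 6.423 − 0.2 = 6.223 mg/L as Cl₂.
(a) Cl₂ equivalent: 6.223 mg/L × 1,720,000 L = 10,700 g.
(a) Product at 67.2% available Cl: 10,700 / 0.672 = 15,930 g.

(b) Volume: 1200 m³ = 1,200,000 L.
(b) Alkalinity to add: (84 − 51) = 33 mg/L as CaCO₃ × 1,200,000 L = 39,600 g as CaCO₃.
(b) Equivalents: 39,600 g ÷ 50 g/eq = 792 eq.
(b) Each mole of Na₂CO₃ supplies 2 eq, so 792 / 2 = 396 mol.
(b) Mass: 396 mol × 106 g/mol = 41,980 g.

(a) 15.9 kg; (b) 42.0 kg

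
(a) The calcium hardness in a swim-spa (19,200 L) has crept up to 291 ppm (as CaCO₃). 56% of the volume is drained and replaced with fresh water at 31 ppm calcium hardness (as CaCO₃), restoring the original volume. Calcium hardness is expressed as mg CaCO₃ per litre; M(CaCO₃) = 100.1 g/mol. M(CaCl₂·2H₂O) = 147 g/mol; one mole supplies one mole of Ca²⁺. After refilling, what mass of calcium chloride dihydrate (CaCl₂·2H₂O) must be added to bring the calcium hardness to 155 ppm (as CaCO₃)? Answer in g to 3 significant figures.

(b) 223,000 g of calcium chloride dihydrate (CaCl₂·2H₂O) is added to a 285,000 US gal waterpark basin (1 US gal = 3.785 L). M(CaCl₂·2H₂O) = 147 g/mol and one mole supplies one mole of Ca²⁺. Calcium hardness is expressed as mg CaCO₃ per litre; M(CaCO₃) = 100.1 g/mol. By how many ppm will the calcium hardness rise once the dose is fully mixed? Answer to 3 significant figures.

(a) 271 g; (b) 141 ppm

(a) After draining 56% and refilling: 291 × 0.44 + 31 × 0.56 = 145.4 ppm.
(a) Deficit to target: 155 − 145.4 = 9.6 mg/L.
(a) As CaCO₃: 9.6 mg/L × 19,200 L = 184.3 g; ÷ 100.1 = 1.841 mol Ca²⁺.
(a) Mass: 1.841 × 147 = 270.7 g.

(b) Volume: 285,000 US gal × 3.785 L/gal = 1,078,725 L.
(b) Moles of Ca²⁺: 223,000 g ÷ 147 g/mol = 1517 mol.
(b) As CaCO₃: 1517 mol × 100.1 g/mol = 151,900 g.
(b) Rise: 151,900 g / 1,078,725 L × 1000 = 140.8 mg/L.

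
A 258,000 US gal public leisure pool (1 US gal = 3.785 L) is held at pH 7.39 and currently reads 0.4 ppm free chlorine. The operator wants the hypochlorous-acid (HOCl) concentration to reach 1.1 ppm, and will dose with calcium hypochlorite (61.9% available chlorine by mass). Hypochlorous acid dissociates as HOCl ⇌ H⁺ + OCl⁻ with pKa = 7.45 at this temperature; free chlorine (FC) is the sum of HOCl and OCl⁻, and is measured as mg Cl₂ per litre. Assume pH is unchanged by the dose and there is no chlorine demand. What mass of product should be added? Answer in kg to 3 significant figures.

Volume: 258,000 US gal × 3.785 L/gal = 976,530 L.
[OCl⁻]/[HOCl] = 10^(pH − pKa) = 10^(7.39 − 7.45) = 0.871; fraction as HOCl = 1/(1 + 0.871) = 0.5345.
Free chlorine required for 1.1 ppm HOCl: 1.1 / 0.5345 = 2.058 ppm.
FC to add: 2.058 − 0.4 = 1.658 mg/L as Cl₂.
Cl₂ equivalent: 1.658 mg/L × 976,530 L = 1619 g.
Product at 61.9% available Cl: 1619 / 0.619 = 2616 g.

2.62 kg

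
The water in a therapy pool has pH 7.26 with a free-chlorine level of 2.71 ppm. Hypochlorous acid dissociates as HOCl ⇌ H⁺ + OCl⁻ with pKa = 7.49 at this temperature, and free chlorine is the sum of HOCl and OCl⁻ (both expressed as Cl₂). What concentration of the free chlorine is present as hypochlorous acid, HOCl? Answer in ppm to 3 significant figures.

1.71 ppm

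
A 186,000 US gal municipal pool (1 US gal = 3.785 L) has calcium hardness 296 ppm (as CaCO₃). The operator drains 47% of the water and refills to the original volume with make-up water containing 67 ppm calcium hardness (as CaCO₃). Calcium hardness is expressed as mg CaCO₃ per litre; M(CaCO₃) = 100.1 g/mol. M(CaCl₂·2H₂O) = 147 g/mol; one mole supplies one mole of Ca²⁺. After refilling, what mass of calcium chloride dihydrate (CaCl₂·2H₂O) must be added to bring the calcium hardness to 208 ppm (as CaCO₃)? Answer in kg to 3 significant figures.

20.3 kg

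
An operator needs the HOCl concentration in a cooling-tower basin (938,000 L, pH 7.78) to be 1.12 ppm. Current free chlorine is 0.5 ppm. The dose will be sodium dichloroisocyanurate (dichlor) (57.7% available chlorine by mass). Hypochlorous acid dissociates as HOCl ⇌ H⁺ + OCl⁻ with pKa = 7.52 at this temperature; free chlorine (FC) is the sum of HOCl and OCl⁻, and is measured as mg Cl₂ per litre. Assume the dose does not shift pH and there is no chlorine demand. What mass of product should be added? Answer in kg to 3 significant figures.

4.32 kg

[OCl⁻]/[HOCl] = 10^(pH − pKa) = 10^(7.78 − 7.52) = 1.82; fraction as HOCl = 1/(1 + 1.82) = 0.3546.
Free chlorine required for 1.12 ppm HOCl: 1.12 / 0.3546 = 3.158 ppm.
FC to add: 3.158 − 0.5 = 2.658 mg/L as Cl₂.
Cl₂ equivalent: 2.658 mg/L × 938,000 L = 2493 g.
Product at 57.7% available Cl: 2493 / 0.577 = 4321 g.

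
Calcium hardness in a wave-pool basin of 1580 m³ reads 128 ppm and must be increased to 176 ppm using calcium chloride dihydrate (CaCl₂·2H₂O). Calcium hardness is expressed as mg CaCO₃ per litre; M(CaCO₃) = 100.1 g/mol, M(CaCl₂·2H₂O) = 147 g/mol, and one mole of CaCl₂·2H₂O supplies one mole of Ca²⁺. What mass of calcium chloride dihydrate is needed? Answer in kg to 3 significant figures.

111 kg

Volume: 1580 m³ = 1,580,000 L.
Hardness to add: (176 − 128) = 48 mg/L as CaCO₃ × 1,580,000 L = 75,840 g as CaCO₃.
Moles of Ca²⁺ (1 mol Ca²⁺ ≡ 1 mol CaCO₃): 75,840 / 100.1 g/mol = 757.6 mol.
Mass of CaCl₂·2H₂O: 757.6 × 147 = 111,400 g.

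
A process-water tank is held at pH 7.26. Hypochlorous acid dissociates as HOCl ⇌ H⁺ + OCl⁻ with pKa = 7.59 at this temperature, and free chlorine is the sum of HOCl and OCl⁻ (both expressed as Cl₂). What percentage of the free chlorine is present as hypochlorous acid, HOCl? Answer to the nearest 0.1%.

[OCl⁻]/[HOCl] = 10^(pH − pKa) = 10^(7.26 − 7.59) = 10^-0.33 = 0.4677.
Fraction as HOCl = 1 / (1 + 0.4677) = 0.6813.

68.1%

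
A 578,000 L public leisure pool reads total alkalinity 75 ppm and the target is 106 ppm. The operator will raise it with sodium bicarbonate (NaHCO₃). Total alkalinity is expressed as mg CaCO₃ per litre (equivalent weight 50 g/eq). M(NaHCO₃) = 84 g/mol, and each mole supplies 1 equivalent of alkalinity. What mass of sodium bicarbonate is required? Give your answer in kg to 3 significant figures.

30.1 kg

Alkalinity to add: (106 − 75) = 31 mg/L as CaCO₃ × 578,000 L = 17,920 g as CaCO₃.
Equivalents: 17,920 g ÷ 50 g/eq = 358.4 eq.
NaHCO₃ supplies 1 eq per mole → 358.4 mol.
Mass: 358.4 mol × 84 g/mol = 30,100 g.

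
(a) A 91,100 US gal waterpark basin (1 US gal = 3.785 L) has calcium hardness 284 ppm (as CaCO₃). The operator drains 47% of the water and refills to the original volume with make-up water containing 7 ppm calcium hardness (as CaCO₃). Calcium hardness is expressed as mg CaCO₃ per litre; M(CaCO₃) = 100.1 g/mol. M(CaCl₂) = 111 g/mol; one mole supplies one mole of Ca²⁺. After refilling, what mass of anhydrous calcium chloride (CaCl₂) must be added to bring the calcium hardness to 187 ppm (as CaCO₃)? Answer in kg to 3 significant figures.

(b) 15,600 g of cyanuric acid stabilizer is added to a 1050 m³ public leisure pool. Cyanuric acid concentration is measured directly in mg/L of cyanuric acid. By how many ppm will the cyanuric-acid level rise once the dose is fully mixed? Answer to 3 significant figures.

(a) 12.7 kg; (b) 14.9 ppm

(a) Volume: 91,100 US gal × 3.785 L/gal = 344,814 L.
(a) After draining 47% and refilling: 284 × 0.53 + 7 × 0.47 = 153.81 ppm.
(a) Deficit to target: 187 − 153.81 = 33.19 mg/L.
(a) As CaCO₃: 33.19 mg/L × 344,814 L = 11,440 g; ÷ 100.1 = 114.3 mol Ca²⁺.
(a) Mass: 114.3 × 111 = 12,690 g.

(b) Volume: 1050 m³ = 1,050,000 L.
(b) Rise: 15,600 g / 1,050,000 L × 1000 = 14.86 mg/L.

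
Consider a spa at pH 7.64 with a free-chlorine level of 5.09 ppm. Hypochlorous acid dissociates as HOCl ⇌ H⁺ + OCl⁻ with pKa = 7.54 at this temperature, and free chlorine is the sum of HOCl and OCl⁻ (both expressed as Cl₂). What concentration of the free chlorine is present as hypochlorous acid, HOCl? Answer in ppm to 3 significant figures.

2.25 ppm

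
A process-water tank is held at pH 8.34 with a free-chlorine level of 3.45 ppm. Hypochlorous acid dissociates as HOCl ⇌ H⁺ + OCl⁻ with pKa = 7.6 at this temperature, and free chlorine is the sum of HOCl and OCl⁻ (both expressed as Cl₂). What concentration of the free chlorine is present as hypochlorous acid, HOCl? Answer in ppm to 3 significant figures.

0.531 ppm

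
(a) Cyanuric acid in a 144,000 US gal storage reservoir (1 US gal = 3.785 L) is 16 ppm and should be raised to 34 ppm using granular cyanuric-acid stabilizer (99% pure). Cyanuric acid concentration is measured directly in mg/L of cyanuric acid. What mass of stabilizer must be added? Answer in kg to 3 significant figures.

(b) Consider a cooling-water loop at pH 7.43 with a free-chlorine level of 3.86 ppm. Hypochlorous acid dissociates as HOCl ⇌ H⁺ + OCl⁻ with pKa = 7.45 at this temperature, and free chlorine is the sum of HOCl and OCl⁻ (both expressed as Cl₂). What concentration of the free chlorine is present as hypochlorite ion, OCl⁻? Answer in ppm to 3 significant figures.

(a) 9.91 kg; (b) 1.89 ppm

(a) Volume: 144,000 US gal × 3.785 L/gal = 545,040 L.
(a) CYA to add: (34 − 16) = 18 mg/L × 545,040 L = 9811 g cyanuric acid.
(a) At 99% purity: 9811 / 0.99 = 9910 g product.

(b) [OCl⁻]/[HOCl] = 10^(pH − pKa) = 10^(7.43 − 7.45) = 10^-0.02 = 0.955.
(b) Fraction as HOCl = 1 / (1 + 0.955) = 0.5115.
(b) OCl⁻ = (1 − 0.5115) × 3.86 ppm = 1.886 ppm.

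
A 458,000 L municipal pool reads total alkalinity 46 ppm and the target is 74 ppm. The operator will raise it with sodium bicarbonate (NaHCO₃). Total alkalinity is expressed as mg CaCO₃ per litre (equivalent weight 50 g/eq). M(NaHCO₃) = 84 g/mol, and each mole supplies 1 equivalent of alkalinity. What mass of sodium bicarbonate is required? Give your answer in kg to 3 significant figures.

21.5 kg

Alkalinity to add: (74 − 46) = 28 mg/L as CaCO₃ × 458,000 L = 12,820 g as CaCO₃.
Equivalents: 12,820 g ÷ 50 g/eq = 256.5 eq.
NaHCO₃ supplies 1 eq per mole → 256.5 mol.
Mass: 256.5 mol × 84 g/mol = 21,540 g.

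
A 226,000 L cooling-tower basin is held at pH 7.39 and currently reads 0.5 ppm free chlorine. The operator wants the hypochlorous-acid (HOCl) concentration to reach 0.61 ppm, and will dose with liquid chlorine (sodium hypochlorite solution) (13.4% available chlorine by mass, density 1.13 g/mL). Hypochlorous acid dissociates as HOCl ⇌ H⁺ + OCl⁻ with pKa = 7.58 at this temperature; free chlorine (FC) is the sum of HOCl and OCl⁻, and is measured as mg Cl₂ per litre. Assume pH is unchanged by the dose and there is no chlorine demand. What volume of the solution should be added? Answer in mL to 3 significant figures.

[OCl⁻]/[HOCl] = 10^(pH − pKa) = 10^(7.39 − 7.58) = 0.6457; fraction as HOCl = 1/(1 + 0.6457) = 0.6077.
Free chlorine required for 0.61 ppm HOCl: 0.61 / 0.6077 = 1.004 ppm.
FC to add: 1.004 − 0.5 = 0.5038 mg/L as Cl₂.
Cl₂ equivalent: 0.5038 mg/L × 226,000 L = 113.9 g.
Product at 13.4% available Cl: 113.9 / 0.134 = 849.8 g.
Volume: 849.8 g ÷ 1.13 g/mL = 752 mL.

752 mL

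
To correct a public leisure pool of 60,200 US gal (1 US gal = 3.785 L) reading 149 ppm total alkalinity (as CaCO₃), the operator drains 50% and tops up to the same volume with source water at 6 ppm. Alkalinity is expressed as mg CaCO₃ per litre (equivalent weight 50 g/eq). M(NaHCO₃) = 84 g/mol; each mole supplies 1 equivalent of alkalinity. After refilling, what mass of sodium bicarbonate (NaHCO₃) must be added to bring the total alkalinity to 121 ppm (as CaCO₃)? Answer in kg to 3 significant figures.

16.7 kg

Volume: 60,200 US gal × 3.785 L/gal = 227,857 L.
After draining 50% and refilling: 149 × 0.50 + 6 × 0.50 = 77.5 ppm.
Deficit to target: 121 − 77.5 = 43.5 mg/L.
As CaCO₃: 43.5 mg/L × 227,857 L = 9912 g; ÷ 50 g/eq ÷ 1 = 198.2 mol NaHCO₃.
Mass: 198.2 × 84 = 16,650 g.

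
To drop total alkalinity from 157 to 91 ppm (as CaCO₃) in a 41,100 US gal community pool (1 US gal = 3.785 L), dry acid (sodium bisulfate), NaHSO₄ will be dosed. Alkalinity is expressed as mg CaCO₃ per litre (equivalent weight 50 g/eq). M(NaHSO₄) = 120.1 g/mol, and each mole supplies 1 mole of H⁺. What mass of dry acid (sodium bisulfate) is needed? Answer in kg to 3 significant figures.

24.7 kg

Volume: 41,100 US gal × 3.785 L/gal = 155,564 L.
Alkalinity to neutralize: (157 − 91) = 66 mg/L as CaCO₃ × 155,564 L = 10,270 g as CaCO₃.
Equivalents of H⁺ required: 10,270 ÷ 50 g/eq = 205.3 eq = 205.3 mol NaHSO₄.
Mass of NaHSO₄: 205.3 × 120.1 = 24,660 g.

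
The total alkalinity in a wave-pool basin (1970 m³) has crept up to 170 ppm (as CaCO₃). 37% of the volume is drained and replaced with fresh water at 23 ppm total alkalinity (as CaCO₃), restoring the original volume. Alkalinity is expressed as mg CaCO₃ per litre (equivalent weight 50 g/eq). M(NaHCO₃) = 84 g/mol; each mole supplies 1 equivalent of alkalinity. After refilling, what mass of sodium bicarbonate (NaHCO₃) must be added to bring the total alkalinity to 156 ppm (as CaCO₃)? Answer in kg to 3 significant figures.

Volume: 1970 m³ = 1,970,000 L.
After draining 37% and refilling: 170 × 0.63 + 23 × 0.37 = 115.61 ppm.
Deficit to target: 156 − 115.61 = 40.39 mg/L.
As CaCO₃: 40.39 mg/L × 1,970,000 L = 79,570 g; ÷ 50 g/eq ÷ 1 = 1591 mol NaHCO₃.
Mass: 1591 × 84 = 133,700 g.

134 kg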